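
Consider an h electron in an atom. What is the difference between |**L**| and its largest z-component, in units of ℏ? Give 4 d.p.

|L| − L_z,max ≈ 0.4772ℏ

An h state has l = 5.
|L| = √30 ℏ ≈ 5.4772ℏ, while L_z,max = lℏ = 5ℏ.
The difference is (√30 − 5)ℏ ≈ 0.4772ℏ.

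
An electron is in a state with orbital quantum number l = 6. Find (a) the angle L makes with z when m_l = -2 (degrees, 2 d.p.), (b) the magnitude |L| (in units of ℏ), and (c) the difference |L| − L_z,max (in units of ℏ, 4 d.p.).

For m_l = -2: cos θ = -2/√42, θ ≈ 107.98°.
|L| = ℏ√(6·7) = √42 ℏ ≈ 6.481ℏ.
|L| − L_z,max = (√42 − 6)ℏ ≈ 0.4807ℏ.

θ(m_l=-2) ≈ 107.98°; |L| = √42 ℏ ≈ 6.481ℏ; |L|−L_z,max ≈ 0.4807ℏ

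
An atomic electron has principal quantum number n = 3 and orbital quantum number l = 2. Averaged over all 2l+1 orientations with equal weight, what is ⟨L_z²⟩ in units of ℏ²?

⟨L_z²⟩ = 2 ℏ²

The allowed m_l values are -2, -1, 0, 1, 2.
⟨L_z²⟩ = ℏ²·(Σ m_l²)/(2l+1) = ℏ²·10/5 = 2ℏ².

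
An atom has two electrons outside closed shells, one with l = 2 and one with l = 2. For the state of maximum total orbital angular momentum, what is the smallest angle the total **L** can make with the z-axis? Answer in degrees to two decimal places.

θ_min ≈ 26.57°

L runs from |2 − 2| = 0 to 2 + 2 = 4.
Allowed values: L = 0, 1, 2, 3, 4.
The maximum is L = 4, with |L_tot| = ℏ√(4·5) = 2√5 ℏ.
The minimum angle with z is arccos(4/√20) ≈ 26.57°.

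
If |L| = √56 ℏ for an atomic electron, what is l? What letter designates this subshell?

l = 7 (k orbital)

Since |L|² = l(l+1)ℏ², l(l+1) = 56.
l² + l − 56 = 0 ⇒ l = 7.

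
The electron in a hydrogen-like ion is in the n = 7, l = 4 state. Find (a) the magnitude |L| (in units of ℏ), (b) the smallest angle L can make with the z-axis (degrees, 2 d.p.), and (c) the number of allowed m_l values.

|L| = ℏ√(4·5) = 2√5 ℏ ≈ 4.472ℏ.
cos θ_min = 4/√20, so θ_min ≈ 26.57°.
There are 2l+1 = 9 values of m_l.

|L| = 2√5 ℏ ≈ 4.472ℏ; θ_min ≈ 26.57°; 9 values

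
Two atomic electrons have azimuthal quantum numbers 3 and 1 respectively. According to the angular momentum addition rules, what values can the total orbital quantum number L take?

Angular momentum addition gives L = |l₁ − l₂|, …, l₁ + l₂.
So L can be 2, 3, 4.

L = 2, 3, 4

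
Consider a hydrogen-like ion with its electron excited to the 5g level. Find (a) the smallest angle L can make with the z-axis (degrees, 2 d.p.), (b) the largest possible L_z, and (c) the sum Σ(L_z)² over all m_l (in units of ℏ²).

The 5g level has l = 4.
cos θ_min = 4/√20, so θ_min ≈ 26.57°.
L_z,max = lℏ = 4ℏ.
Σ m_l² = 60, so Σ(L_z)² = 60 ℏ².

θ_min ≈ 26.57°; L_z,max = 4ℏ; Σ(L_z)² = 60 ℏ²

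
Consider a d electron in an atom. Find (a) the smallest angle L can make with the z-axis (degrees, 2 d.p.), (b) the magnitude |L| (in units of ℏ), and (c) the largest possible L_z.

θ_min ≈ 35.26°; |L| = √6 ℏ ≈ 2.449ℏ; L_z,max = 2ℏ

For a d orbital, l = 2.
cos θ_min = 2/√6, so θ_min ≈ 35.26°.
|L| = ℏ√(2·3) = √6 ℏ ≈ 2.449ℏ.
L_z,max = lℏ = 2ℏ.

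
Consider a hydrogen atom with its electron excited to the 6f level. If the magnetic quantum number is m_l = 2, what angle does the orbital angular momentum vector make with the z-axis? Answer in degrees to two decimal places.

The 6f level has l = 3.
|L| = ℏ√(l(l+1)) = 2√3 ℏ.
L_z = m_l ℏ = 2ℏ.
cos θ = L_z/|L| = 2/√12, so θ ≈ 54.74°.

θ ≈ 54.74°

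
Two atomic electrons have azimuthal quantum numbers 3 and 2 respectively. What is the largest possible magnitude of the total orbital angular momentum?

L runs from |3 − 2| = 1 to 3 + 2 = 5.
L ∈ {1, 2, 3, 4, 5}.
The largest magnitude corresponds to L = 5: |L_tot| = ℏ√(5·6) = √30 ℏ.

|L_tot|_max = √30 ℏ ≈ 5.477ℏ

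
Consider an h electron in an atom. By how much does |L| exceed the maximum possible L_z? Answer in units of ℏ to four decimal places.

An h state has l = 5.
|L| = √30 ℏ ≈ 5.4772ℏ, while L_z,max = lℏ = 5ℏ.
The difference is (√30 − 5)ℏ ≈ 0.4772ℏ.

|L| − L_z,max ≈ 0.4772ℏ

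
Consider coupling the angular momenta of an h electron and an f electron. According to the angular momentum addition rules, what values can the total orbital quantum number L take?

The total orbital quantum number L ranges from |l₁ − l₂| to l₁ + l₂ in integer steps.
So L can be 2, 3, 4, 5, 6, 7, 8.

L = 2, 3, 4, 5, 6, 7, 8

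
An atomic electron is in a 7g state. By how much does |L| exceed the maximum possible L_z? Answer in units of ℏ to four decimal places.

|L| − L_z,max ≈ 0.4721ℏ

For 7g, l = 4.
|L| = 2√5 ℏ ≈ 4.4721ℏ, while L_z,max = lℏ = 4ℏ.
The difference is (2√5 − 4)ℏ ≈ 0.4721ℏ.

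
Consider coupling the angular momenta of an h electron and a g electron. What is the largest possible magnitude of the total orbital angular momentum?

|L_tot|_max = 3√10 ℏ ≈ 9.487ℏ

Angular momentum addition gives L = |l₁ − l₂|, …, l₁ + l₂.
Allowed values: L = 1, 2, 3, 4, 5, 6, 7, 8, 9.
The largest magnitude corresponds to L = 9: |L_tot| = ℏ√(9·10) = 3√10 ℏ.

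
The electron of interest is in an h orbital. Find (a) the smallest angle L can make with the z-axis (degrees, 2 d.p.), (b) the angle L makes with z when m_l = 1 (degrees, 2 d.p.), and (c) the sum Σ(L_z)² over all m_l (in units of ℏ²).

An h state has l = 5.
cos θ_min = 5/√30, so θ_min ≈ 24.09°.
For m_l = 1: cos θ = 1/√30, θ ≈ 79.48°.
Σ m_l² = 110, so Σ(L_z)² = 110 ℏ².

θ_min ≈ 24.09°; θ(m_l=1) ≈ 79.48°; Σ(L_z)² = 110 ℏ²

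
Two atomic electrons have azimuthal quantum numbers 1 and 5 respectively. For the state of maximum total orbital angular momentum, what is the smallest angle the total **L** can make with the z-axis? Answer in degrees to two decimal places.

θ_min ≈ 22.21°

Angular momentum addition gives L = |l₁ − l₂|, …, l₁ + l₂.
So L can be 4, 5, 6.
The maximum is L = 6, with |L_tot| = ℏ√(6·7) = √42 ℏ.
The minimum angle with z is arccos(6/√42) ≈ 22.21°.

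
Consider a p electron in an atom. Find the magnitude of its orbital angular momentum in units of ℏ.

P corresponds to l = 1.
|L| = ℏ√(l(l+1)) = ℏ√(1·2) = √2 ℏ

|L| = √2 ℏ ≈ 1.414ℏ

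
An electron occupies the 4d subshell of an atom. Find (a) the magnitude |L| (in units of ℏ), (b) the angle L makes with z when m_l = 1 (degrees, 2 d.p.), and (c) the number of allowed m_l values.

|L| = √6 ℏ ≈ 2.449ℏ; θ(m_l=1) ≈ 65.91°; 5 values

4d means n = 4, l = 2.
|L| = ℏ√(2·3) = √6 ℏ ≈ 2.449ℏ.
For m_l = 1: cos θ = 1/√6, θ ≈ 65.91°.
There are 2l+1 = 5 values of m_l.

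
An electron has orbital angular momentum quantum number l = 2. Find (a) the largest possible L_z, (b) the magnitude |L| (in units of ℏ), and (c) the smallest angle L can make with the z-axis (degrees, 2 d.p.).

L_z,max = 2ℏ; |L| = √6 ℏ ≈ 2.449ℏ; θ_min ≈ 35.26°

L_z,max = lℏ = 2ℏ.
|L| = ℏ√(2·3) = √6 ℏ ≈ 2.449ℏ.
cos θ_min = 2/√6, so θ_min ≈ 35.26°.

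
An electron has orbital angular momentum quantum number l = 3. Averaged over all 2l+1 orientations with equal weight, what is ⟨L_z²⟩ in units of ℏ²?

The allowed m_l values are -3, -2, -1, 0, 1, 2, 3.
⟨L_z²⟩ = ℏ²·(Σ m_l²)/(2l+1) = ℏ²·28/7 = 4ℏ².

⟨L_z²⟩ = 4 ℏ²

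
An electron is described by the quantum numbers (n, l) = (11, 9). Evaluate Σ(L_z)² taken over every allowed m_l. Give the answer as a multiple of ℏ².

Σ(L_z)² = 570 ℏ²

The allowed m_l values are -9, -8, -7, -6, -5, -4, -3, -2, -1, 0, 1, 2, 3, 4, 5, 6, 7, 8, 9.
Σ m_l² = 2·(1 + 4 + 9 + 16 + 25 + 36 + 49 + 64 + 81) = 570.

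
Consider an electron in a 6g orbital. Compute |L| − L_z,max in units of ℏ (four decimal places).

For 6g, l = 4.
|L| = 2√5 ℏ ≈ 4.4721ℏ, while L_z,max = lℏ = 4ℏ.
The difference is (2√5 − 4)ℏ ≈ 0.4721ℏ.

|L| − L_z,max ≈ 0.4721ℏ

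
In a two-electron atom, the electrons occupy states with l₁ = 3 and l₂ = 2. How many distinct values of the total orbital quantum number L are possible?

The total orbital quantum number L ranges from |l₁ − l₂| to l₁ + l₂ in integer steps.
L ∈ {1, 2, 3, 4, 5}.
That is 5 values.

5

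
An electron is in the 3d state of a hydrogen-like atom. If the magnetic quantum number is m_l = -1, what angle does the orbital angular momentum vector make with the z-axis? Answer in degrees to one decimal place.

The 3d subshell has l = 2.
|L|² = l(l+1)ℏ² = 6ℏ², so |L| = √6 ℏ.
L_z = m_l ℏ = −1ℏ.
cos θ = L_z/|L| = -1/√6, so θ ≈ 114.1°.

θ ≈ 114.1°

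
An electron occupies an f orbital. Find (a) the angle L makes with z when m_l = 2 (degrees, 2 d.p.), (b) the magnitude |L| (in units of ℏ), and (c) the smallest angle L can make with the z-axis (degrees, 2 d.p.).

θ(m_l=2) ≈ 54.74°; |L| = 2√3 ℏ ≈ 3.464ℏ; θ_min ≈ 30.00°

For an f orbital, l = 3.
For m_l = 2: cos θ = 2/√12, θ ≈ 54.74°.
|L| = ℏ√(3·4) = 2√3 ℏ ≈ 3.464ℏ.
cos θ_min = 3/√12, so θ_min ≈ 30.00°.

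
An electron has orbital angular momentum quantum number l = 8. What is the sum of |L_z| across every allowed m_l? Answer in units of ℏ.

m_l ∈ {-8, -7, -6, -5, -4, -3, -2, -1, 0, 1, 2, 3, 4, 5, 6, 7, 8}.
Σ|m_l| = 2·8(8+1)/2 = 72.

Σ|L_z| = 72 ℏ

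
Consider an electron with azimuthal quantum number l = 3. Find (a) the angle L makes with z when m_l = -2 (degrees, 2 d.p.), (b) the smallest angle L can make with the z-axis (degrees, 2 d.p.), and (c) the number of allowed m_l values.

θ(m_l=-2) ≈ 125.26°; θ_min ≈ 30.00°; 7 values

For m_l = -2: cos θ = -2/√12, θ ≈ 125.26°.
cos θ_min = 3/√12, so θ_min ≈ 30.00°.
There are 2l+1 = 7 values of m_l.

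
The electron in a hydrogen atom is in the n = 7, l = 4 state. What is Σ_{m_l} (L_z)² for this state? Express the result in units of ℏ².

The allowed m_l values are -4, -3, -2, -1, 0, 1, 2, 3, 4.
Σ m_l² = l(l+1)(2l+1)/3 = 4·5·9/3 = 60.

Σ(L_z)² = 60 ℏ²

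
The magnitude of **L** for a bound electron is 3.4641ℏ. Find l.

Since |L|² = l(l+1)ℏ², l(l+1) = 12.
l² + l − 12 = 0 ⇒ l = 3.

l = 3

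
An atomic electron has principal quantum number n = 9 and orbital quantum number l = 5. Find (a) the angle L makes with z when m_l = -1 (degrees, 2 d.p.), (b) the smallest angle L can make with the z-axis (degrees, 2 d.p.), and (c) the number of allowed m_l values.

For m_l = -1: cos θ = -1/√30, θ ≈ 100.52°.
cos θ_min = 5/√30, so θ_min ≈ 24.09°.
There are 2l+1 = 11 values of m_l.

θ(m_l=-1) ≈ 100.52°; θ_min ≈ 24.09°; 11 values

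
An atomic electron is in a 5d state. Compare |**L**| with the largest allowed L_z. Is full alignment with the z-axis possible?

5d means n = 5, l = 2.
|L| = √6 ℏ ≈ 2.4495ℏ, while L_z,max = lℏ = 2ℏ.
Since |L| > L_z,max, the vector can never point exactly along z; the closest it comes is θ_min = arccos(2/√6) ≈ 35.3°.

No: L_z,max = 2ℏ < |L| = √6 ℏ ≈ 2.449ℏ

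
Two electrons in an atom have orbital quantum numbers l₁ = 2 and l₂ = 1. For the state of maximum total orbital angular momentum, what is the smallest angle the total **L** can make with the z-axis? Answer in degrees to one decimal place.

Angular momentum addition gives L = |l₁ − l₂|, …, l₁ + l₂.
So L can be 1, 2, 3.
The maximum is L = 3, with |L_tot| = ℏ√(3·4) = 2√3 ℏ.
The minimum angle with z is arccos(3/√12) ≈ 30.0°.

θ_min ≈ 30.0°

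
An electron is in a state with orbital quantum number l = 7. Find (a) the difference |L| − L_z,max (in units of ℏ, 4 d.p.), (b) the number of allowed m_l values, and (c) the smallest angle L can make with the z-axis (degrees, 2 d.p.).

|L|−L_z,max ≈ 0.4833ℏ; 15 values; θ_min ≈ 20.70°

|L| − L_z,max = (2√14 − 7)ℏ ≈ 0.4833ℏ.
There are 2l+1 = 15 values of m_l.
cos θ_min = 7/√56, so θ_min ≈ 20.70°.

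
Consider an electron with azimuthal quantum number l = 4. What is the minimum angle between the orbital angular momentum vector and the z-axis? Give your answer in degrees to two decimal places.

|L| = √(l(l+1)) ℏ = 2√5 ℏ.
The smallest angle corresponds to the largest L_z, i.e. m_l = l = 4, giving L_z = 4ℏ.
cos θ_min = 4/√20, so θ_min ≈ 26.57°.

θ_min ≈ 26.57°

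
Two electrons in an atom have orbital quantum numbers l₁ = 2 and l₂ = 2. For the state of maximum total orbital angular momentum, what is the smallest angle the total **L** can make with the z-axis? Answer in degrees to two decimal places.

θ_min ≈ 26.57°

L runs from |2 − 2| = 0 to 2 + 2 = 4.
So L can be 0, 1, 2, 3, 4.
The maximum is L = 4, with |L_tot| = ℏ√(4·5) = 2√5 ℏ.
The minimum angle with z is arccos(4/√20) ≈ 26.57°.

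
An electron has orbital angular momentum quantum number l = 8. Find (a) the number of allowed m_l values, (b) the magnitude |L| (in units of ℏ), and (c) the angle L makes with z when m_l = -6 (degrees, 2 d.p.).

There are 2l+1 = 17 values of m_l.
|L| = ℏ√(8·9) = 6√2 ℏ ≈ 8.485ℏ.
For m_l = -6: cos θ = -6/√72, θ ≈ 135.00°.

17 values; |L| = 6√2 ℏ ≈ 8.485ℏ; θ(m_l=-6) ≈ 135.00°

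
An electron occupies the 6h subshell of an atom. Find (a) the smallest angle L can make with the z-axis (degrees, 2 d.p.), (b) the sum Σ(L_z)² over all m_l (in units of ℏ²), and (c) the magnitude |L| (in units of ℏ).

θ_min ≈ 24.09°; Σ(L_z)² = 110 ℏ²; |L| = √30 ℏ ≈ 5.477ℏ

For 6h, l = 5.
cos θ_min = 5/√30, so θ_min ≈ 24.09°.
Σ m_l² = 110, so Σ(L_z)² = 110 ℏ².
|L| = ℏ√(5·6) = √30 ℏ ≈ 5.477ℏ.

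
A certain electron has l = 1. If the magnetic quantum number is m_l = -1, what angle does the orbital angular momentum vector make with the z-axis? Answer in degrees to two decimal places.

|L| = √(l(l+1)) ℏ = √2 ℏ.
L_z = m_l ℏ = −1ℏ.
cos θ = L_z/|L| = -1/√2, so θ ≈ 135.00°.

θ ≈ 135.00°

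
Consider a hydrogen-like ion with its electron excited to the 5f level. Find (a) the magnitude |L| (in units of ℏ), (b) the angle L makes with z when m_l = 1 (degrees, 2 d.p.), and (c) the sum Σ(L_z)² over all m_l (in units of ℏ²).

The 5f level has l = 3.
|L| = ℏ√(3·4) = 2√3 ℏ ≈ 3.464ℏ.
For m_l = 1: cos θ = 1/√12, θ ≈ 73.22°.
Σ m_l² = 28, so Σ(L_z)² = 28 ℏ².

|L| = 2√3 ℏ ≈ 3.464ℏ; θ(m_l=1) ≈ 73.22°; Σ(L_z)² = 28 ℏ²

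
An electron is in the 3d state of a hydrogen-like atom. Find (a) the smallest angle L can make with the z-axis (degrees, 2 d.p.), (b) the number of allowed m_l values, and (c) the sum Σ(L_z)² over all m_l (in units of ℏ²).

For 3d, l = 2.
cos θ_min = 2/√6, so θ_min ≈ 35.26°.
There are 2l+1 = 5 values of m_l.
Σ m_l² = 10, so Σ(L_z)² = 10 ℏ².

θ_min ≈ 35.26°; 5 values; Σ(L_z)² = 10 ℏ²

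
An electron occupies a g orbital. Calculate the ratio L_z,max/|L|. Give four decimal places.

A g state has l = 4.
|L| = 2√5 ℏ ≈ 4.4721ℏ, while L_z,max = lℏ = 4ℏ.
L_z,max/|L| = 4/√20 = 0.8944.

L_z,max/|L| = 0.8944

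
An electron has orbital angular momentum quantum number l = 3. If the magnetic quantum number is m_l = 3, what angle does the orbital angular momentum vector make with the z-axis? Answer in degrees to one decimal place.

θ ≈ 30.0°

|L|² = l(l+1)ℏ² = 12ℏ², so |L| = 2√3 ℏ.
L_z = m_l ℏ = 3ℏ.
cos θ = L_z/|L| = 3/√12, so θ ≈ 30.0°.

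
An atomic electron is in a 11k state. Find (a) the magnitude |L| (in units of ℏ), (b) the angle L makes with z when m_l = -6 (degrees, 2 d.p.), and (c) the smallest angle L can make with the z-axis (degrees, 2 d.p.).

11k means n = 11, l = 7.
|L| = ℏ√(7·8) = 2√14 ℏ ≈ 7.483ℏ.
For m_l = -6: cos θ = -6/√56, θ ≈ 143.30°.
cos θ_min = 7/√56, so θ_min ≈ 20.70°.

|L| = 2√14 ℏ ≈ 7.483ℏ; θ(m_l=-6) ≈ 143.30°; θ_min ≈ 20.70°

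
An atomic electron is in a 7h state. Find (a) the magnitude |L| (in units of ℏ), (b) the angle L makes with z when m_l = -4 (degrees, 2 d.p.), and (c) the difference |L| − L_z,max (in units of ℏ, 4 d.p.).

|L| = √30 ℏ ≈ 5.477ℏ; θ(m_l=-4) ≈ 136.91°; |L|−L_z,max ≈ 0.4772ℏ

For 7h, l = 5.
|L| = ℏ√(5·6) = √30 ℏ ≈ 5.477ℏ.
For m_l = -4: cos θ = -4/√30, θ ≈ 136.91°.
|L| − L_z,max = (√30 − 5)ℏ ≈ 0.4772ℏ.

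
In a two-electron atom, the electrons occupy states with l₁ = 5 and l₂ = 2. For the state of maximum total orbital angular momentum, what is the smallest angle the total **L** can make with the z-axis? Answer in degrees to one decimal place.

θ_min ≈ 20.7°

The total orbital quantum number L ranges from |l₁ − l₂| to l₁ + l₂ in integer steps.
So L can be 3, 4, 5, 6, 7.
The maximum is L = 7, with |L_tot| = ℏ√(7·8) = 2√14 ℏ.
The minimum angle with z is arccos(7/√56) ≈ 20.7°.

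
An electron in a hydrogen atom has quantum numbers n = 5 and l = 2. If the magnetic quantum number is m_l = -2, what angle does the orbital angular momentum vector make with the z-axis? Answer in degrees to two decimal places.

θ ≈ 144.74°

|L|² = l(l+1)ℏ² = 6ℏ², so |L| = √6 ℏ.
L_z = m_l ℏ = −2ℏ.
cos θ = L_z/|L| = -2/√6, so θ ≈ 144.74°.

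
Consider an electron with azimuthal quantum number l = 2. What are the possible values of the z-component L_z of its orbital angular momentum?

L_z ∈ {−2ℏ, −ℏ, 0, ℏ, 2ℏ}

L_z = m_l ℏ with m_l ranging from −l to +l in integer steps.
For l = 2: m_l ∈ {-2, -1, 0, 1, 2}.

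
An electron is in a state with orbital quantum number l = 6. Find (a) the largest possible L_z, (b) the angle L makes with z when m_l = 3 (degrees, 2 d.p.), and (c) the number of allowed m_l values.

L_z,max = lℏ = 6ℏ.
For m_l = 3: cos θ = 3/√42, θ ≈ 62.42°.
There are 2l+1 = 13 values of m_l.

L_z,max = 6ℏ; θ(m_l=3) ≈ 62.42°; 13 values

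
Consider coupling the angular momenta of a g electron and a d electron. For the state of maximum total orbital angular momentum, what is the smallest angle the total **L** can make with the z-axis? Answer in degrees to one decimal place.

θ_min ≈ 22.2°

L runs from |4 − 2| = 2 to 4 + 2 = 6.
So L can be 2, 3, 4, 5, 6.
The maximum is L = 6, with |L_tot| = ℏ√(6·7) = √42 ℏ.
The minimum angle with z is arccos(6/√42) ≈ 22.2°.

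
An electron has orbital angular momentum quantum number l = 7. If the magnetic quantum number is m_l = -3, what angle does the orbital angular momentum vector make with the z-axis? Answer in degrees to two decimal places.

θ ≈ 113.63°

|L|² = l(l+1)ℏ² = 56ℏ², so |L| = 2√14 ℏ.
L_z = m_l ℏ = −3ℏ.
cos θ = L_z/|L| = -3/√56, so θ ≈ 113.63°.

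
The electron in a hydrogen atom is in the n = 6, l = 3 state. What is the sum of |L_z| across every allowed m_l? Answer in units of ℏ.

m_l runs from −3 to 3, i.e. {-3, -2, -1, 0, 1, 2, 3}.
Σ|m_l| = 2(1+2+…+3) = 12.

Σ|L_z| = 12 ℏ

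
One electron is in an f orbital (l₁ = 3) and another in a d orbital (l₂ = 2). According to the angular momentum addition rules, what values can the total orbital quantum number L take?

L runs from |3 − 2| = 1 to 3 + 2 = 5.
So L can be 1, 2, 3, 4, 5.

L = 1, 2, 3, 4, 5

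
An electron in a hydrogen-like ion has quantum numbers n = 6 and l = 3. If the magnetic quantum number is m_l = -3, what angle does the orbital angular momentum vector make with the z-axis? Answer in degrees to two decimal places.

|L| = √(l(l+1)) ℏ = 2√3 ℏ.
L_z = m_l ℏ = −3ℏ.
cos θ = L_z/|L| = -3/√12, so θ ≈ 150.00°.

θ ≈ 150.00°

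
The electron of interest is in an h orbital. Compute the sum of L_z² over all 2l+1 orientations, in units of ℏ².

Σ(L_z)² = 110 ℏ²

The letter h corresponds to l = 5.
m_l ∈ {-5, -4, -3, -2, -1, 0, 1, 2, 3, 4, 5}.
Σ m_l² = 2·(1 + 4 + 9 + 16 + 25) = 110.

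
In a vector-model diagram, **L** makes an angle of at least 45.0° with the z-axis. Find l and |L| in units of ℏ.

l = 1, |L| = √2 ℏ ≈ 1.414ℏ

cos²θ_min = l/(l+1) = 0.5000.
l = cos²θ/sin²θ ≈ 1.
Then |L| = ℏ√(1·2) = √2 ℏ.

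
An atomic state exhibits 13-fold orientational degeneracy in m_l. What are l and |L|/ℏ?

l = 6, |L| = √42 ℏ ≈ 6.481ℏ

13 = 2l + 1, so l = (13−1)/2 = 6.
Then |L| = √(l(l+1)) ℏ = √42 ℏ.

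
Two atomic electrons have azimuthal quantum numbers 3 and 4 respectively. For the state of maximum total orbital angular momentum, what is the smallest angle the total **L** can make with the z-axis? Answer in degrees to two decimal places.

The total orbital quantum number L ranges from |l₁ − l₂| to l₁ + l₂ in integer steps.
So L can be 1, 2, 3, 4, 5, 6, 7.
The maximum is L = 7, with |L_tot| = ℏ√(7·8) = 2√14 ℏ.
The minimum angle with z is arccos(7/√56) ≈ 20.70°.

θ_min ≈ 20.70°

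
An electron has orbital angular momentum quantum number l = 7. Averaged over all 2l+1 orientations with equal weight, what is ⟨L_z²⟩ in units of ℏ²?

m_l ∈ {-7, -6, -5, -4, -3, -2, -1, 0, 1, 2, 3, 4, 5, 6, 7}.
⟨L_z²⟩ = ℏ²·l(l+1)/3 = 18.67ℏ².

⟨L_z²⟩ = 18.67 ℏ²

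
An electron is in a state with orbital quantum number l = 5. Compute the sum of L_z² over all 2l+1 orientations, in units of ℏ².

The allowed m_l values are -5, -4, -3, -2, -1, 0, 1, 2, 3, 4, 5.
Σ m_l² = 2·(1 + 4 + 9 + 16 + 25) = 110.

Σ(L_z)² = 110 ℏ²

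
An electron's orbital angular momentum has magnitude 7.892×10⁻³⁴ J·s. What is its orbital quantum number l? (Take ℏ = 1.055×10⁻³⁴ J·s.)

l = 7

|L|/ℏ = (7.892×10⁻³⁴)/(1.055×10⁻³⁴) ≈ 7.481.
Set l(l+1) = 55.96; the integer solution is l = 7.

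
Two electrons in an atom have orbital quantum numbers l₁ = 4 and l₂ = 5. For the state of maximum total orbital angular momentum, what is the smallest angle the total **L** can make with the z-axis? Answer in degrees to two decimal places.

L runs from |4 − 5| = 1 to 4 + 5 = 9.
Allowed values: L = 1, 2, 3, 4, 5, 6, 7, 8, 9.
The maximum is L = 9, with |L_tot| = ℏ√(9·10) = 3√10 ℏ.
The minimum angle with z is arccos(9/√90) ≈ 18.43°.

θ_min ≈ 18.43°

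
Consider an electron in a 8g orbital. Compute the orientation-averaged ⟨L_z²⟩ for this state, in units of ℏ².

8g means n = 8, l = 4.
The allowed m_l values are -4, -3, -2, -1, 0, 1, 2, 3, 4.
⟨L_z²⟩ = ℏ²·l(l+1)/3 = 6.667ℏ².

⟨L_z²⟩ = 6.667 ℏ²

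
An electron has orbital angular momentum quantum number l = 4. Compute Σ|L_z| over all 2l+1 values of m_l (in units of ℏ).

Σ|L_z| = 20 ℏ

m_l ∈ {-4, -3, -2, -1, 0, 1, 2, 3, 4}.
Σ|m_l| = 2(1+2+…+4) = 20.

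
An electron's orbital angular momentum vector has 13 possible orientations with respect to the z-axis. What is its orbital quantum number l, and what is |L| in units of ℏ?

Since there are 2l+1 = 13 values of m_l, l = 6.
|L| = ℏ√(l(l+1)) = ℏ√(6·7) = √42 ℏ.

l = 6, |L| = √42 ℏ ≈ 6.481ℏ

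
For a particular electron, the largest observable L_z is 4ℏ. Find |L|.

L_z,max = lℏ, so l = 4.
|L| = √(l(l+1)) ℏ = 2√5 ℏ.

|L| = 2√5 ℏ ≈ 4.472ℏ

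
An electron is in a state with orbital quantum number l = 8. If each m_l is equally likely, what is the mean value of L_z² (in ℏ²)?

The allowed m_l values are -8, -7, -6, -5, -4, -3, -2, -1, 0, 1, 2, 3, 4, 5, 6, 7, 8.
Average of L_z² over 17 states: 408/17 ℏ² = 24 ℏ².

⟨L_z²⟩ = 24 ℏ²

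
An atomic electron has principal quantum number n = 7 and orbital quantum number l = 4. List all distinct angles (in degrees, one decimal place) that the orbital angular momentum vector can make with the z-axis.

|L| = √(l(l+1)) ℏ = 2√5 ℏ.
cos θ = m_l/√20 for each m_l ∈ {-4, -3, -2, -1, 0, 1, 2, 3, 4}.

θ ∈ {26.6°, 47.9°, 63.4°, 77.1°, 90.0°, 102.9°, 116.6°, 132.1°, 153.4°}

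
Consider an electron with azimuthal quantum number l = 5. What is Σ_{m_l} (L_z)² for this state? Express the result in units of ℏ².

m_l ∈ {-5, -4, -3, -2, -1, 0, 1, 2, 3, 4, 5}.
Σ m_l² = 2·(1 + 4 + 9 + 16 + 25) = 110.

Σ(L_z)² = 110 ℏ²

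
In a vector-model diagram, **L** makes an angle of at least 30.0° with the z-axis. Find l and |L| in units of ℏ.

cos θ_min = l/√(l(l+1)) = √(l/(l+1)), so l/(l+1) = cos²(30.0°) = 0.7500.
l = cos²θ/sin²θ ≈ 3.
Then |L| = ℏ√(3·4) = 2√3 ℏ.

l = 3, |L| = 2√3 ℏ ≈ 3.464ℏ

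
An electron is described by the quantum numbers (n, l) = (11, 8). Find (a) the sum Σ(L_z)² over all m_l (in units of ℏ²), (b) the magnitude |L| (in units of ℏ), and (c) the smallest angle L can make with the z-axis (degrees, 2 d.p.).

Σ(L_z)² = 408 ℏ²; |L| = 6√2 ℏ ≈ 8.485ℏ; θ_min ≈ 19.47°

Σ m_l² = 408, so Σ(L_z)² = 408 ℏ².
|L| = ℏ√(8·9) = 6√2 ℏ ≈ 8.485ℏ.
cos θ_min = 8/√72, so θ_min ≈ 19.47°.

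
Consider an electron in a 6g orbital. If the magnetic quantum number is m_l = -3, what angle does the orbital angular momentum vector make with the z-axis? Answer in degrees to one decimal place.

The 6g subshell has l = 4.
|L|² = l(l+1)ℏ² = 20ℏ², so |L| = 2√5 ℏ.
L_z = m_l ℏ = −3ℏ.
cos θ = L_z/|L| = -3/√20, so θ ≈ 132.1°.

θ ≈ 132.1°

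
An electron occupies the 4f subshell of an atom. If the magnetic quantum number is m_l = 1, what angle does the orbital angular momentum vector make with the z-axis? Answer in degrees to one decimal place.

4f means n = 4, l = 3.
|L| = √(l(l+1)) ℏ = 2√3 ℏ.
L_z = m_l ℏ = 1ℏ.
cos θ = L_z/|L| = 1/√12, so θ ≈ 73.2°.

θ ≈ 73.2°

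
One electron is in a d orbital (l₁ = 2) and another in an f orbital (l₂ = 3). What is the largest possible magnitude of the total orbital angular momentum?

By the triangle rule, |l₁ − l₂| ≤ L ≤ l₁ + l₂.
L ∈ {1, 2, 3, 4, 5}.
The largest magnitude corresponds to L = 5: |L_tot| = ℏ√(5·6) = √30 ℏ.

|L_tot|_max = √30 ℏ ≈ 5.477ℏ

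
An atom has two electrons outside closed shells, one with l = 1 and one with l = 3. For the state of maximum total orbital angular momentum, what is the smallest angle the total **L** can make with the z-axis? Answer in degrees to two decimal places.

θ_min ≈ 26.57°

By the triangle rule, |l₁ − l₂| ≤ L ≤ l₁ + l₂.
Allowed values: L = 2, 3, 4.
The maximum is L = 4, with |L_tot| = ℏ√(4·5) = 2√5 ℏ.
The minimum angle with z is arccos(4/√20) ≈ 26.57°.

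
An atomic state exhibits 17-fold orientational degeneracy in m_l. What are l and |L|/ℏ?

l = 8, |L| = 6√2 ℏ ≈ 8.485ℏ

Since there are 2l+1 = 17 values of m_l, l = 8.
Then |L| = √(l(l+1)) ℏ = 6√2 ℏ.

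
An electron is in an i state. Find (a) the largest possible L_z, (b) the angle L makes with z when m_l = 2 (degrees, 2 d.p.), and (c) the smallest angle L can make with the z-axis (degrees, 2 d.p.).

For an i orbital, l = 6.
L_z,max = lℏ = 6ℏ.
For m_l = 2: cos θ = 2/√42, θ ≈ 72.02°.
cos θ_min = 6/√42, so θ_min ≈ 22.21°.

L_z,max = 6ℏ; θ(m_l=2) ≈ 72.02°; θ_min ≈ 22.21°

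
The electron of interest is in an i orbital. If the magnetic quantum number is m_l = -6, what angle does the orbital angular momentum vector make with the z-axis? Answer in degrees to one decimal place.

The letter i corresponds to l = 6.
|L| = √(l(l+1)) ℏ = √42 ℏ.
L_z = m_l ℏ = −6ℏ.
cos θ = L_z/|L| = -6/√42, so θ ≈ 157.8°.

θ ≈ 157.8°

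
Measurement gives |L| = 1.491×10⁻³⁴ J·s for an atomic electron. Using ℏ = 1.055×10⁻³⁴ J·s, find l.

l = 1

In units of ℏ, |L| ≈ 1.413.
l(l+1) ≈ 1.413² ≈ 2.00, so l = 1.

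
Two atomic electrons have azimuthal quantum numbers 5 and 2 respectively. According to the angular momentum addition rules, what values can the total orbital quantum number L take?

By the triangle rule, |l₁ − l₂| ≤ L ≤ l₁ + l₂.
Allowed values: L = 3, 4, 5, 6, 7.

L = 3, 4, 5, 6, 7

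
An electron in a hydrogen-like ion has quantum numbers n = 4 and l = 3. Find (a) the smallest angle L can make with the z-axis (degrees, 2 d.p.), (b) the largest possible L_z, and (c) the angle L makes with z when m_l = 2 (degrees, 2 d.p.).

θ_min ≈ 30.00°; L_z,max = 3ℏ; θ(m_l=2) ≈ 54.74°

cos θ_min = 3/√12, so θ_min ≈ 30.00°.
L_z,max = lℏ = 3ℏ.
For m_l = 2: cos θ = 2/√12, θ ≈ 54.74°.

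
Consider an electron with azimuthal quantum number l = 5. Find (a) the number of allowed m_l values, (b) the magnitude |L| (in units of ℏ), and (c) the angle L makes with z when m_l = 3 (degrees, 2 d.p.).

11 values; |L| = √30 ℏ ≈ 5.477ℏ; θ(m_l=3) ≈ 56.79°

There are 2l+1 = 11 values of m_l.
|L| = ℏ√(5·6) = √30 ℏ ≈ 5.477ℏ.
For m_l = 3: cos θ = 3/√30, θ ≈ 56.79°.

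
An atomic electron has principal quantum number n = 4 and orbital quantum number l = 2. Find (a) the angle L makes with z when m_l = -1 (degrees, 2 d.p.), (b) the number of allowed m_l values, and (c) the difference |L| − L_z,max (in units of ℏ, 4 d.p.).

θ(m_l=-1) ≈ 114.09°; 5 values; |L|−L_z,max ≈ 0.4495ℏ

For m_l = -1: cos θ = -1/√6, θ ≈ 114.09°.
There are 2l+1 = 5 values of m_l.
|L| − L_z,max = (√6 − 2)ℏ ≈ 0.4495ℏ.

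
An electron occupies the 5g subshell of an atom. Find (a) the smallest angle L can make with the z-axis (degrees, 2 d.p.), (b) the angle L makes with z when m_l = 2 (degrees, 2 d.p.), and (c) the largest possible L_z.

5g means n = 5, l = 4.
cos θ_min = 4/√20, so θ_min ≈ 26.57°.
For m_l = 2: cos θ = 2/√20, θ ≈ 63.43°.
L_z,max = lℏ = 4ℏ.

θ_min ≈ 26.57°; θ(m_l=2) ≈ 63.43°; L_z,max = 4ℏ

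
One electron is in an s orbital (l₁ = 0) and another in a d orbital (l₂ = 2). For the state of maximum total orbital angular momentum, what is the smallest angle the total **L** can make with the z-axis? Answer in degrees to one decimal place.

By the triangle rule, |l₁ − l₂| ≤ L ≤ l₁ + l₂.
So L can be 2.
The maximum is L = 2, with |L_tot| = ℏ√(2·3) = √6 ℏ.
The minimum angle with z is arccos(2/√6) ≈ 35.3°.

θ_min ≈ 35.3°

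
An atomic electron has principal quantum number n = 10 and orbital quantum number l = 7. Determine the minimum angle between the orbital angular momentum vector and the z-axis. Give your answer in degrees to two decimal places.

|L| = ℏ√(l(l+1)) = 2√14 ℏ.
The smallest angle corresponds to the largest L_z, i.e. m_l = l = 7, giving L_z = 7ℏ.
cos θ_min = 7/√56, so θ_min ≈ 20.70°.

θ_min ≈ 20.70°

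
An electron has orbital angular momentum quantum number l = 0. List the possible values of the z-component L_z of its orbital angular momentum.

L_z = m_l ℏ with m_l ranging from −l to +l in integer steps.
For l = 0: m_l ∈ {0}.

L_z ∈ {0}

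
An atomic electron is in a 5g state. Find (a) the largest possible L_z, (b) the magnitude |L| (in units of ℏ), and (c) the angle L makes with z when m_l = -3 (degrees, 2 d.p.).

For 5g, l = 4.
L_z,max = lℏ = 4ℏ.
|L| = ℏ√(4·5) = 2√5 ℏ ≈ 4.472ℏ.
For m_l = -3: cos θ = -3/√20, θ ≈ 132.13°.

L_z,max = 4ℏ; |L| = 2√5 ℏ ≈ 4.472ℏ; θ(m_l=-3) ≈ 132.13°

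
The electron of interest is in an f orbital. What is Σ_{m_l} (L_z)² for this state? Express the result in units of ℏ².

An f state has l = 3.
m_l ∈ {-3, -2, -1, 0, 1, 2, 3}.
Summing m² from −3 to 3: Σ m_l² = 28.

Σ(L_z)² = 28 ℏ²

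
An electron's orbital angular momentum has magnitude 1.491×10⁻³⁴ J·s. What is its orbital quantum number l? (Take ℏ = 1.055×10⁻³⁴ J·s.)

l = 1

|L|/ℏ = (1.491×10⁻³⁴)/(1.055×10⁻³⁴) ≈ 1.413.
Set l(l+1) = 2.00; the integer solution is l = 1.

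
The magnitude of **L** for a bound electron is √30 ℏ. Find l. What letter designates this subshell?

|L| = ℏ√(l(l+1)), so l(l+1) = 30.
l² + l − 30 = 0 ⇒ l = 5.

l = 5 (h orbital)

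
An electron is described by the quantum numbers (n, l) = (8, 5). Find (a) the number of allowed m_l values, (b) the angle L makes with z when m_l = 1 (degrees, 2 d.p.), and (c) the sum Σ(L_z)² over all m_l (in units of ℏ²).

There are 2l+1 = 11 values of m_l.
For m_l = 1: cos θ = 1/√30, θ ≈ 79.48°.
Σ m_l² = 110, so Σ(L_z)² = 110 ℏ².

11 values; θ(m_l=1) ≈ 79.48°; Σ(L_z)² = 110 ℏ²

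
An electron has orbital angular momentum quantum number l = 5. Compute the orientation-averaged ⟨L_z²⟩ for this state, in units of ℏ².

⟨L_z²⟩ = 10 ℏ²

m_l runs from −5 to 5, i.e. {-5, -4, -3, -2, -1, 0, 1, 2, 3, 4, 5}.
Average of L_z² over 11 states: 110/11 ℏ² = 10 ℏ².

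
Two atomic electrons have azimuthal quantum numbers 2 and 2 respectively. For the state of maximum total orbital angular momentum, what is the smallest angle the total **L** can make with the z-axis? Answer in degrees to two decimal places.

The total orbital quantum number L ranges from |l₁ − l₂| to l₁ + l₂ in integer steps.
L ∈ {0, 1, 2, 3, 4}.
The maximum is L = 4, with |L_tot| = ℏ√(4·5) = 2√5 ℏ.
The minimum angle with z is arccos(4/√20) ≈ 26.57°.

θ_min ≈ 26.57°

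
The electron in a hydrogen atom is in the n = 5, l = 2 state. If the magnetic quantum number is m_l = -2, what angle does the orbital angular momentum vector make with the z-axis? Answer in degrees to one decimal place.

θ ≈ 144.7°

|L| = ℏ√(l(l+1)) = √6 ℏ.
L_z = m_l ℏ = −2ℏ.
cos θ = L_z/|L| = -2/√6, so θ ≈ 144.7°.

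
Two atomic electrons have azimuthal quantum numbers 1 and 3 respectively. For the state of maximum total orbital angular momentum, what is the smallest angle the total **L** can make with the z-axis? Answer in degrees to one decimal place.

θ_min ≈ 26.6°

Angular momentum addition gives L = |l₁ − l₂|, …, l₁ + l₂.
L ∈ {2, 3, 4}.
The maximum is L = 4, with |L_tot| = ℏ√(4·5) = 2√5 ℏ.
The minimum angle with z is arccos(4/√20) ≈ 26.6°.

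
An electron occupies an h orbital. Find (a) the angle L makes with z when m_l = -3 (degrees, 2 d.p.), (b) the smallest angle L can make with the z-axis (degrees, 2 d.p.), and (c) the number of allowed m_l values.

θ(m_l=-3) ≈ 123.21°; θ_min ≈ 24.09°; 11 values

An h state has l = 5.
For m_l = -3: cos θ = -3/√30, θ ≈ 123.21°.
cos θ_min = 5/√30, so θ_min ≈ 24.09°.
There are 2l+1 = 11 values of m_l.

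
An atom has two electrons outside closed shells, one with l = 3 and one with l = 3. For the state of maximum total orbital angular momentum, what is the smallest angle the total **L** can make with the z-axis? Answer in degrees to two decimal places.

By the triangle rule, |l₁ − l₂| ≤ L ≤ l₁ + l₂.
Allowed values: L = 0, 1, 2, 3, 4, 5, 6.
The maximum is L = 6, with |L_tot| = ℏ√(6·7) = √42 ℏ.
The minimum angle with z is arccos(6/√42) ≈ 22.21°.

θ_min ≈ 22.21°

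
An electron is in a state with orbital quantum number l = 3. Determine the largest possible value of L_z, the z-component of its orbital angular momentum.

L_z,max = 3ℏ

L_z = m_l ℏ with m_l ∈ {−3, …, 3}; the maximum is m_l = 3.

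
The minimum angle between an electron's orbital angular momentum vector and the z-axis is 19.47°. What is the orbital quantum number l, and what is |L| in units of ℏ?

cos²θ_min = l/(l+1) = 0.8889.
Solving: l = 8.
Then |L| = ℏ√(8·9) = 6√2 ℏ.

l = 8, |L| = 6√2 ℏ ≈ 8.485ℏ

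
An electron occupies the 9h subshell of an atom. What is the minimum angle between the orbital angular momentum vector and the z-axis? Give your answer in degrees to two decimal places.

θ_min ≈ 24.09°

The 9h subshell has l = 5.
|L| = √(l(l+1)) ℏ = √30 ℏ.
The smallest angle corresponds to the largest L_z, i.e. m_l = l = 5, giving L_z = 5ℏ.
cos θ_min = 5/√30, so θ_min ≈ 24.09°.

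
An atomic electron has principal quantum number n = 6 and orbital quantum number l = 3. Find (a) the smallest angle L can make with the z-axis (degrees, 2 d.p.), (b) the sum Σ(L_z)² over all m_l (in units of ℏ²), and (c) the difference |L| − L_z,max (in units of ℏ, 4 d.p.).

cos θ_min = 3/√12, so θ_min ≈ 30.00°.
Σ m_l² = 28, so Σ(L_z)² = 28 ℏ².
|L| − L_z,max = (2√3 − 3)ℏ ≈ 0.4641ℏ.

θ_min ≈ 30.00°; Σ(L_z)² = 28 ℏ²; |L|−L_z,max ≈ 0.4641ℏ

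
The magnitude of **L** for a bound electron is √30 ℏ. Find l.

l = 5

(|L|/ℏ)² = l(l+1) = 30.
The positive root is l = 5.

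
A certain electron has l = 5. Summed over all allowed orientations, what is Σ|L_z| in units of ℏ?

Σ|L_z| = 30 ℏ

The allowed m_l values are -5, -4, -3, -2, -1, 0, 1, 2, 3, 4, 5.
Σ|m_l| = 2(1+2+…+5) = 30.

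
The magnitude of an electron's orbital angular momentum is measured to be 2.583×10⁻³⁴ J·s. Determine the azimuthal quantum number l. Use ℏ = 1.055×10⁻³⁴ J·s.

l = 2

In units of ℏ, |L| ≈ 2.448.
(|L|/ℏ)² = l(l+1) ≈ 5.99 ⇒ l = 2.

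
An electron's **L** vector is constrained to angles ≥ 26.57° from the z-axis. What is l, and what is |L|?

l = 4, |L| = 2√5 ℏ ≈ 4.472ℏ

cos θ_min = l/√(l(l+1)) = √(l/(l+1)), so l/(l+1) = cos²(26.57°) = 0.7999.
Thus l = 0.7999/(1 − 0.7999) ≈ 4.
Then |L| = ℏ√(4·5) = 2√5 ℏ.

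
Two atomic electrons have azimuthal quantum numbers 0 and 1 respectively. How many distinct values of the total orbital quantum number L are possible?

By the triangle rule, |l₁ − l₂| ≤ L ≤ l₁ + l₂.
L ∈ {1}.
That is 1 value.

1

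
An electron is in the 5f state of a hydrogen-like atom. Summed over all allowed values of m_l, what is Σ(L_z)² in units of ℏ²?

Σ(L_z)² = 28 ℏ²

5f means n = 5, l = 3.
m_l runs from −3 to 3, i.e. {-3, -2, -1, 0, 1, 2, 3}.
Summing m² from −3 to 3: Σ m_l² = 28.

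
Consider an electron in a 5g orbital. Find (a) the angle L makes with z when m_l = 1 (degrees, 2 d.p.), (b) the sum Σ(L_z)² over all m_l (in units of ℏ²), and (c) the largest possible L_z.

The 5g subshell has l = 4.
For m_l = 1: cos θ = 1/√20, θ ≈ 77.08°.
Σ m_l² = 60, so Σ(L_z)² = 60 ℏ².
L_z,max = lℏ = 4ℏ.

θ(m_l=1) ≈ 77.08°; Σ(L_z)² = 60 ℏ²; L_z,max = 4ℏ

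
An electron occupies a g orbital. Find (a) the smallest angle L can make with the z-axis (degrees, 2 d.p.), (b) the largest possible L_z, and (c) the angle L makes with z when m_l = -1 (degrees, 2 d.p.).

A g state has l = 4.
cos θ_min = 4/√20, so θ_min ≈ 26.57°.
L_z,max = lℏ = 4ℏ.
For m_l = -1: cos θ = -1/√20, θ ≈ 102.92°.

θ_min ≈ 26.57°; L_z,max = 4ℏ; θ(m_l=-1) ≈ 102.92°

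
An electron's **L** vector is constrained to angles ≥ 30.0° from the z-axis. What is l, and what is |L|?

cos θ_min = l/√(l(l+1)) = √(l/(l+1)), so l/(l+1) = cos²(30.0°) = 0.7500.
l = cos²θ/sin²θ ≈ 3.
Then |L| = ℏ√(3·4) = 2√3 ℏ.

l = 3, |L| = 2√3 ℏ ≈ 3.464ℏ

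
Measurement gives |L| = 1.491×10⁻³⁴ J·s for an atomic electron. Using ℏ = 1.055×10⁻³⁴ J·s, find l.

l = 1

|L|/ℏ = (1.491×10⁻³⁴)/(1.055×10⁻³⁴) ≈ 1.413.
(|L|/ℏ)² = l(l+1) ≈ 2.00 ⇒ l = 1.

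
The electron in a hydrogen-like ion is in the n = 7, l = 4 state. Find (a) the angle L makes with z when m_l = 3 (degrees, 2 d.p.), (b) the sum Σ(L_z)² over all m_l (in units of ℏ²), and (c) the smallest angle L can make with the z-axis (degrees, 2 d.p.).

θ(m_l=3) ≈ 47.87°; Σ(L_z)² = 60 ℏ²; θ_min ≈ 26.57°

For m_l = 3: cos θ = 3/√20, θ ≈ 47.87°.
Σ m_l² = 60, so Σ(L_z)² = 60 ℏ².
cos θ_min = 4/√20, so θ_min ≈ 26.57°.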